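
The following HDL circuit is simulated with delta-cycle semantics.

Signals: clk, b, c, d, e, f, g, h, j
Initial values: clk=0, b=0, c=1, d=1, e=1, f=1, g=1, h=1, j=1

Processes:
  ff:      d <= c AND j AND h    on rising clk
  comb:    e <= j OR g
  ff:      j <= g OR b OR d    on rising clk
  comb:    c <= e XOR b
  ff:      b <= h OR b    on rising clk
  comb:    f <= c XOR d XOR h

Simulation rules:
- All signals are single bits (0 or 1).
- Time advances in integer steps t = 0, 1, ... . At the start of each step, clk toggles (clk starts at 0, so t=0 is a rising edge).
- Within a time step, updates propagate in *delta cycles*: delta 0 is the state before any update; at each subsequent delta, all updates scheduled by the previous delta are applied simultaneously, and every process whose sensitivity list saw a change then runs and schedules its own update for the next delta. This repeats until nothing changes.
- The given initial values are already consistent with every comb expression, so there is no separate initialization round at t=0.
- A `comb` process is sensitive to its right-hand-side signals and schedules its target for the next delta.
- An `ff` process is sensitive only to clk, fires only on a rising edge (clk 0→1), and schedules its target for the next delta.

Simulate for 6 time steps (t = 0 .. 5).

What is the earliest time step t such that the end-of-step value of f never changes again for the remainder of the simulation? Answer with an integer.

[bits: g,b,h,clk,j,d,c,f,e]
t=0: Δ0=101011111 Δ1=101111111 Δ2=111111111 Δ3=111111011 Δ4=111111001 | 4Δ
t=1: Δ0=111111001 Δ1=111011001 | 1Δ
t=2: Δ0=111011001 Δ1=111111001 Δ2=111110001 Δ3=111110011 | 3Δ
t=3: Δ0=111110011 Δ1=111010011 | 1Δ
t=4: Δ0=111010011 Δ1=111110011 | 1Δ
t=5: Δ0=111110011 Δ1=111010011 | 1Δ

2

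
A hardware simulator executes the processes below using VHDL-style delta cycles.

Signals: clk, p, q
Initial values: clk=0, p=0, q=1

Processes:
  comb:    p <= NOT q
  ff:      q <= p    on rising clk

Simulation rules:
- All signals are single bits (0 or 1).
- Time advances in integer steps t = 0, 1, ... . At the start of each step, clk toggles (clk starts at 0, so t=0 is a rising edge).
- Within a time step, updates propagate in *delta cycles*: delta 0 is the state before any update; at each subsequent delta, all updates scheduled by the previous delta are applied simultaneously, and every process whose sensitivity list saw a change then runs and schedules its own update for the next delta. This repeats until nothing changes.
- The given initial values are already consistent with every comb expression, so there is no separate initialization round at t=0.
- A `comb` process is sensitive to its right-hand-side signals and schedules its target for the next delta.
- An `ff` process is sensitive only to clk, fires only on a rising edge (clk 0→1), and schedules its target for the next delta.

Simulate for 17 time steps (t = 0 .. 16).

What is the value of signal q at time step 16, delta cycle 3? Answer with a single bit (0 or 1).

0

t=0 Δ0: clk=0 q=1 p=0
  Δ1: clk:0→1
  Δ2: q:1→0
  Δ3: p:0→1
  (3Δ to stable)
t=1 Δ0: clk=1 q=0 p=1
  Δ1: clk:1→0
  (1Δ to stable)
t=2 Δ0: clk=0 q=0 p=1
  Δ1: clk:0→1
  Δ2: q:0→1
  Δ3: p:1→0
  (3Δ to stable)
t=3 Δ0: clk=1 q=1 p=0
  Δ1: clk:1→0
  (1Δ to stable)
t=4 Δ0: clk=0 q=1 p=0
  Δ1: clk:0→1
  Δ2: q:1→0
  Δ3: p:0→1
  (3Δ to stable)
t=5 Δ0: clk=1 q=0 p=1
  Δ1: clk:1→0
  (1Δ to stable)
t=6 Δ0: clk=0 q=0 p=1
  Δ1: clk:0→1
  Δ2: q:0→1
  Δ3: p:1→0
  (3Δ to stable)
t=7 Δ0: clk=1 q=1 p=0
  Δ1: clk:1→0
  (1Δ to stable)
t=8 Δ0: clk=0 q=1 p=0
  Δ1: clk:0→1
  Δ2: q:1→0
  Δ3: p:0→1
  (3Δ to stable)
t=9 Δ0: clk=1 q=0 p=1
  Δ1: clk:1→0
  (1Δ to stable)
t=10 Δ0: clk=0 q=0 p=1
  Δ1: clk:0→1
  Δ2: q:0→1
  Δ3: p:1→0
  (3Δ to stable)
t=11 Δ0: clk=1 q=1 p=0
  Δ1: clk:1→0
  (1Δ to stable)
t=12 Δ0: clk=0 q=1 p=0
  Δ1: clk:0→1
  Δ2: q:1→0
  Δ3: p:0→1
  (3Δ to stable)
t=13 Δ0: clk=1 q=0 p=1
  Δ1: clk:1→0
  (1Δ to stable)
t=14 Δ0: clk=0 q=0 p=1
  Δ1: clk:0→1
  Δ2: q:0→1
  Δ3: p:1→0
  (3Δ to stable)
t=15 Δ0: clk=1 q=1 p=0
  Δ1: clk:1→0
  (1Δ to stable)
t=16 Δ0: clk=0 q=1 p=0
  Δ1: clk:0→1
  Δ2: q:1→0
  Δ3: p:0→1
  (3Δ to stable)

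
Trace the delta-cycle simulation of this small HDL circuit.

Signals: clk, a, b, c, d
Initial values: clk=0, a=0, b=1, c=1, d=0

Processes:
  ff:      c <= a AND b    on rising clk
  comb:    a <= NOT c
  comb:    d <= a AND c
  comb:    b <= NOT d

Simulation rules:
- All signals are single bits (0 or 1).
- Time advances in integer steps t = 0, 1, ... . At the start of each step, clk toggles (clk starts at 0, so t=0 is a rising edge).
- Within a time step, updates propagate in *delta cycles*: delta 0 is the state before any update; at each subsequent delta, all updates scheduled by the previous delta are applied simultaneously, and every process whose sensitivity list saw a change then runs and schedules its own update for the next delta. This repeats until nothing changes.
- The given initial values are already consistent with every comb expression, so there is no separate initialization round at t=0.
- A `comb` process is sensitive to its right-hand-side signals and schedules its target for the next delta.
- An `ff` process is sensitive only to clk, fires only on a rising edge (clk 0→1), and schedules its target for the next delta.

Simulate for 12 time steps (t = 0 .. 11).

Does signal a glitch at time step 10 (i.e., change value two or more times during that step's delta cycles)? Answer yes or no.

t0.Δ0 b=1 clk=0 a=0 c=1 d=0
t0.Δ1 b=1 clk=1 a=0 c=1 d=0
t0.Δ2 b=1 clk=1 a=0 c=0 d=0
t0.Δ3 b=1 clk=1 a=1 c=0 d=0
t1.Δ0 b=1 clk=1 a=1 c=0 d=0
t1.Δ1 b=1 clk=0 a=1 c=0 d=0
t2.Δ0 b=1 clk=0 a=1 c=0 d=0
t2.Δ1 b=1 clk=1 a=1 c=0 d=0
t2.Δ2 b=1 clk=1 a=1 c=1 d=0
t2.Δ3 b=1 clk=1 a=0 c=1 d=1
t2.Δ4 b=0 clk=1 a=0 c=1 d=0
t2.Δ5 b=1 clk=1 a=0 c=1 d=0
t3.Δ0 b=1 clk=1 a=0 c=1 d=0
t3.Δ1 b=1 clk=0 a=0 c=1 d=0
t4.Δ0 b=1 clk=0 a=0 c=1 d=0
t4.Δ1 b=1 clk=1 a=0 c=1 d=0
t4.Δ2 b=1 clk=1 a=0 c=0 d=0
t4.Δ3 b=1 clk=1 a=1 c=0 d=0
t5.Δ0 b=1 clk=1 a=1 c=0 d=0
t5.Δ1 b=1 clk=0 a=1 c=0 d=0
t6.Δ0 b=1 clk=0 a=1 c=0 d=0
t6.Δ1 b=1 clk=1 a=1 c=0 d=0
t6.Δ2 b=1 clk=1 a=1 c=1 d=0
t6.Δ3 b=1 clk=1 a=0 c=1 d=1
t6.Δ4 b=0 clk=1 a=0 c=1 d=0
t6.Δ5 b=1 clk=1 a=0 c=1 d=0
t7.Δ0 b=1 clk=1 a=0 c=1 d=0
t7.Δ1 b=1 clk=0 a=0 c=1 d=0
t8.Δ0 b=1 clk=0 a=0 c=1 d=0
t8.Δ1 b=1 clk=1 a=0 c=1 d=0
t8.Δ2 b=1 clk=1 a=0 c=0 d=0
t8.Δ3 b=1 clk=1 a=1 c=0 d=0
t9.Δ0 b=1 clk=1 a=1 c=0 d=0
t9.Δ1 b=1 clk=0 a=1 c=0 d=0
t10.Δ0 b=1 clk=0 a=1 c=0 d=0
t10.Δ1 b=1 clk=1 a=1 c=0 d=0
t10.Δ2 b=1 clk=1 a=1 c=1 d=0
t10.Δ3 b=1 clk=1 a=0 c=1 d=1
t10.Δ4 b=0 clk=1 a=0 c=1 d=0
t10.Δ5 b=1 clk=1 a=0 c=1 d=0
t11.Δ0 b=1 clk=1 a=0 c=1 d=0
t11.Δ1 b=1 clk=0 a=0 c=1 d=0

no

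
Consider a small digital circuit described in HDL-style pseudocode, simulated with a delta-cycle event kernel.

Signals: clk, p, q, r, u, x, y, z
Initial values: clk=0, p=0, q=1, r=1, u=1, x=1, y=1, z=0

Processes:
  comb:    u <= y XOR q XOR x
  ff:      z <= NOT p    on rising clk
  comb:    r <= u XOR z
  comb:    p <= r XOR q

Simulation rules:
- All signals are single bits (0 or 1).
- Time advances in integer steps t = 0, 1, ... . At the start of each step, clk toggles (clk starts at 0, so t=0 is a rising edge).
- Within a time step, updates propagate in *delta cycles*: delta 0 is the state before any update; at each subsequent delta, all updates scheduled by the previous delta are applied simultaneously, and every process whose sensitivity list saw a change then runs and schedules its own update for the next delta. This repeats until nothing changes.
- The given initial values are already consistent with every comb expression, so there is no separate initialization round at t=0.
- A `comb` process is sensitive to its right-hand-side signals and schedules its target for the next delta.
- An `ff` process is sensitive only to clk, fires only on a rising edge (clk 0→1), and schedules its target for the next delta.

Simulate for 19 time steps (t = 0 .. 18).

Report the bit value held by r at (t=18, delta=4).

t0.Δ0 clk=0 p=0 x=1 u=1 z=0 y=1 r=1 q=1
t0.Δ1 clk=1 p=0 x=1 u=1 z=0 y=1 r=1 q=1
t0.Δ2 clk=1 p=0 x=1 u=1 z=1 y=1 r=1 q=1
t0.Δ3 clk=1 p=0 x=1 u=1 z=1 y=1 r=0 q=1
t0.Δ4 clk=1 p=1 x=1 u=1 z=1 y=1 r=0 q=1
t1.Δ0 clk=1 p=1 x=1 u=1 z=1 y=1 r=0 q=1
t1.Δ1 clk=0 p=1 x=1 u=1 z=1 y=1 r=0 q=1
t2.Δ0 clk=0 p=1 x=1 u=1 z=1 y=1 r=0 q=1
t2.Δ1 clk=1 p=1 x=1 u=1 z=1 y=1 r=0 q=1
t2.Δ2 clk=1 p=1 x=1 u=1 z=0 y=1 r=0 q=1
t2.Δ3 clk=1 p=1 x=1 u=1 z=0 y=1 r=1 q=1
t2.Δ4 clk=1 p=0 x=1 u=1 z=0 y=1 r=1 q=1
t3.Δ0 clk=1 p=0 x=1 u=1 z=0 y=1 r=1 q=1
t3.Δ1 clk=0 p=0 x=1 u=1 z=0 y=1 r=1 q=1
t4.Δ0 clk=0 p=0 x=1 u=1 z=0 y=1 r=1 q=1
t4.Δ1 clk=1 p=0 x=1 u=1 z=0 y=1 r=1 q=1
t4.Δ2 clk=1 p=0 x=1 u=1 z=1 y=1 r=1 q=1
t4.Δ3 clk=1 p=0 x=1 u=1 z=1 y=1 r=0 q=1
t4.Δ4 clk=1 p=1 x=1 u=1 z=1 y=1 r=0 q=1
t5.Δ0 clk=1 p=1 x=1 u=1 z=1 y=1 r=0 q=1
t5.Δ1 clk=0 p=1 x=1 u=1 z=1 y=1 r=0 q=1
t6.Δ0 clk=0 p=1 x=1 u=1 z=1 y=1 r=0 q=1
t6.Δ1 clk=1 p=1 x=1 u=1 z=1 y=1 r=0 q=1
t6.Δ2 clk=1 p=1 x=1 u=1 z=0 y=1 r=0 q=1
t6.Δ3 clk=1 p=1 x=1 u=1 z=0 y=1 r=1 q=1
t6.Δ4 clk=1 p=0 x=1 u=1 z=0 y=1 r=1 q=1
t7.Δ0 clk=1 p=0 x=1 u=1 z=0 y=1 r=1 q=1
t7.Δ1 clk=0 p=0 x=1 u=1 z=0 y=1 r=1 q=1
t8.Δ0 clk=0 p=0 x=1 u=1 z=0 y=1 r=1 q=1
t8.Δ1 clk=1 p=0 x=1 u=1 z=0 y=1 r=1 q=1
t8.Δ2 clk=1 p=0 x=1 u=1 z=1 y=1 r=1 q=1
t8.Δ3 clk=1 p=0 x=1 u=1 z=1 y=1 r=0 q=1
t8.Δ4 clk=1 p=1 x=1 u=1 z=1 y=1 r=0 q=1
t9.Δ0 clk=1 p=1 x=1 u=1 z=1 y=1 r=0 q=1
t9.Δ1 clk=0 p=1 x=1 u=1 z=1 y=1 r=0 q=1
t10.Δ0 clk=0 p=1 x=1 u=1 z=1 y=1 r=0 q=1
t10.Δ1 clk=1 p=1 x=1 u=1 z=1 y=1 r=0 q=1
t10.Δ2 clk=1 p=1 x=1 u=1 z=0 y=1 r=0 q=1
t10.Δ3 clk=1 p=1 x=1 u=1 z=0 y=1 r=1 q=1
t10.Δ4 clk=1 p=0 x=1 u=1 z=0 y=1 r=1 q=1
t11.Δ0 clk=1 p=0 x=1 u=1 z=0 y=1 r=1 q=1
t11.Δ1 clk=0 p=0 x=1 u=1 z=0 y=1 r=1 q=1
t12.Δ0 clk=0 p=0 x=1 u=1 z=0 y=1 r=1 q=1
t12.Δ1 clk=1 p=0 x=1 u=1 z=0 y=1 r=1 q=1
t12.Δ2 clk=1 p=0 x=1 u=1 z=1 y=1 r=1 q=1
t12.Δ3 clk=1 p=0 x=1 u=1 z=1 y=1 r=0 q=1
t12.Δ4 clk=1 p=1 x=1 u=1 z=1 y=1 r=0 q=1
t13.Δ0 clk=1 p=1 x=1 u=1 z=1 y=1 r=0 q=1
t13.Δ1 clk=0 p=1 x=1 u=1 z=1 y=1 r=0 q=1
t14.Δ0 clk=0 p=1 x=1 u=1 z=1 y=1 r=0 q=1
t14.Δ1 clk=1 p=1 x=1 u=1 z=1 y=1 r=0 q=1
t14.Δ2 clk=1 p=1 x=1 u=1 z=0 y=1 r=0 q=1
t14.Δ3 clk=1 p=1 x=1 u=1 z=0 y=1 r=1 q=1
t14.Δ4 clk=1 p=0 x=1 u=1 z=0 y=1 r=1 q=1
t15.Δ0 clk=1 p=0 x=1 u=1 z=0 y=1 r=1 q=1
t15.Δ1 clk=0 p=0 x=1 u=1 z=0 y=1 r=1 q=1
t16.Δ0 clk=0 p=0 x=1 u=1 z=0 y=1 r=1 q=1
t16.Δ1 clk=1 p=0 x=1 u=1 z=0 y=1 r=1 q=1
t16.Δ2 clk=1 p=0 x=1 u=1 z=1 y=1 r=1 q=1
t16.Δ3 clk=1 p=0 x=1 u=1 z=1 y=1 r=0 q=1
t16.Δ4 clk=1 p=1 x=1 u=1 z=1 y=1 r=0 q=1
t17.Δ0 clk=1 p=1 x=1 u=1 z=1 y=1 r=0 q=1
t17.Δ1 clk=0 p=1 x=1 u=1 z=1 y=1 r=0 q=1
t18.Δ0 clk=0 p=1 x=1 u=1 z=1 y=1 r=0 q=1
t18.Δ1 clk=1 p=1 x=1 u=1 z=1 y=1 r=0 q=1
t18.Δ2 clk=1 p=1 x=1 u=1 z=0 y=1 r=0 q=1
t18.Δ3 clk=1 p=1 x=1 u=1 z=0 y=1 r=1 q=1
t18.Δ4 clk=1 p=0 x=1 u=1 z=0 y=1 r=1 q=1

1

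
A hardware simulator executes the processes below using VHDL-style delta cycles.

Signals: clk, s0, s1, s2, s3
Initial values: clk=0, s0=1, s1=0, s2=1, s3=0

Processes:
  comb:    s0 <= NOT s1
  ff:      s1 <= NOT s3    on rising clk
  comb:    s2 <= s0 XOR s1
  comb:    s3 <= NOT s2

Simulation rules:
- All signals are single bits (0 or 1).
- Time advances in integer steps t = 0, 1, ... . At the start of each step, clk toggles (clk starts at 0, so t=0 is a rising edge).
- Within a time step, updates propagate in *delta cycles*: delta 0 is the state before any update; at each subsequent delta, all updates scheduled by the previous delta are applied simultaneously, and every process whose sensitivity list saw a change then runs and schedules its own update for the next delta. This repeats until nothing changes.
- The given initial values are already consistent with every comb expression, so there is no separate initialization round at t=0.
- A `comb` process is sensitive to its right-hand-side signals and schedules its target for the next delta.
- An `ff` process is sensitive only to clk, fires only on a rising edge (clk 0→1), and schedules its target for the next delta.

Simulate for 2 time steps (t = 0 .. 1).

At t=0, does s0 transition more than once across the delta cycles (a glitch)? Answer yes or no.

t=0 Δ0: s1=0 clk=0 s3=0 s0=1 s2=1
  Δ1: clk:0→1
  Δ2: s1:0→1
  Δ3: s0:1→0, s2:1→0
  Δ4: s3:0→1, s2:0→1
  Δ5: s3:1→0
  (5Δ to stable)
t=1 Δ0: s1=1 clk=1 s3=0 s0=0 s2=1
  Δ1: clk:1→0
  (1Δ to stable)

no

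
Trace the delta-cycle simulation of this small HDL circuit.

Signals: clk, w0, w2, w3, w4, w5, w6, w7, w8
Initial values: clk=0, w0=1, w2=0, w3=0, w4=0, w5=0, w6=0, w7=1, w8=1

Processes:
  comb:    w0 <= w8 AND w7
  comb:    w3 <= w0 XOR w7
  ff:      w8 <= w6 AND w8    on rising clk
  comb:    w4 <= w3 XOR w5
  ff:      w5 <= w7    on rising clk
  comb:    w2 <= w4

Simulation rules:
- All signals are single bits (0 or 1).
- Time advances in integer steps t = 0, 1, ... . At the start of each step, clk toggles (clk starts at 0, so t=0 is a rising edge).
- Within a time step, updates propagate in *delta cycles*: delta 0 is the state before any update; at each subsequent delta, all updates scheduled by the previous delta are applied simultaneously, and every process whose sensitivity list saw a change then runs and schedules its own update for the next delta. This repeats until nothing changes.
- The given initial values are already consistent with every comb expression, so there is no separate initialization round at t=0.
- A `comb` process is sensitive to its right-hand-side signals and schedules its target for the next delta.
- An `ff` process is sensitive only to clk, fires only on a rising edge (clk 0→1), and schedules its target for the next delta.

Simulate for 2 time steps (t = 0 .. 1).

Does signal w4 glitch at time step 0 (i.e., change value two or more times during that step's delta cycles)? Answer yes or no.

t0.Δ0 w3=0 clk=0 w7=1 w5=0 w4=0 w6=0 w2=0 w0=1 w8=1
t0.Δ1 w3=0 clk=1 w7=1 w5=0 w4=0 w6=0 w2=0 w0=1 w8=1
t0.Δ2 w3=0 clk=1 w7=1 w5=1 w4=0 w6=0 w2=0 w0=1 w8=0
t0.Δ3 w3=0 clk=1 w7=1 w5=1 w4=1 w6=0 w2=0 w0=0 w8=0
t0.Δ4 w3=1 clk=1 w7=1 w5=1 w4=1 w6=0 w2=1 w0=0 w8=0
t0.Δ5 w3=1 clk=1 w7=1 w5=1 w4=0 w6=0 w2=1 w0=0 w8=0
t0.Δ6 w3=1 clk=1 w7=1 w5=1 w4=0 w6=0 w2=0 w0=0 w8=0
t1.Δ0 w3=1 clk=1 w7=1 w5=1 w4=0 w6=0 w2=0 w0=0 w8=0
t1.Δ1 w3=1 clk=0 w7=1 w5=1 w4=0 w6=0 w2=0 w0=0 w8=0

yes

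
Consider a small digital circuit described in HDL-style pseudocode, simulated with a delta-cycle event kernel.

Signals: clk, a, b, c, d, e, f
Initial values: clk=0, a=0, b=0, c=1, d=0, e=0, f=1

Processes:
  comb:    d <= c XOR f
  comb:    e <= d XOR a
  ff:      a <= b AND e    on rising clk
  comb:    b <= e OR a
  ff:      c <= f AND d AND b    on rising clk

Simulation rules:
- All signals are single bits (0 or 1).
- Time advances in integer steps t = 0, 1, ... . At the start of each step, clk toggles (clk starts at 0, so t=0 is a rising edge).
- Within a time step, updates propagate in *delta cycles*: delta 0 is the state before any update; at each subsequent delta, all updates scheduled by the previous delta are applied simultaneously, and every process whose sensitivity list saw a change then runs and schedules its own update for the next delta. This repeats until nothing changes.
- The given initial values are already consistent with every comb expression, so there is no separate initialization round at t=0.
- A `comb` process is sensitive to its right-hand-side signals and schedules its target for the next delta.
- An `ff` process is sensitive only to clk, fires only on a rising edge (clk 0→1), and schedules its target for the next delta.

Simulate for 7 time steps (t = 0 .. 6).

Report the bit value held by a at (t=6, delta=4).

[bits: clk,b,c,a,e,f,d]
t=0: Δ0=0010010 Δ1=1010010 Δ2=1000010 Δ3=1000011 Δ4=1000111 Δ5=1100111 | 5Δ
t=1: Δ0=1100111 Δ1=0100111 | 1Δ
t=2: Δ0=0100111 Δ1=1100111 Δ2=1111111 Δ3=1111010 Δ4=1111110 | 4Δ
t=3: Δ0=1111110 Δ1=0111110 | 1Δ
t=4: Δ0=0111110 Δ1=1111110 Δ2=1101110 Δ3=1101111 Δ4=1101011 | 4Δ
t=5: Δ0=1101011 Δ1=0101011 | 1Δ
t=6: Δ0=0101011 Δ1=1101011 Δ2=1110011 Δ3=1010110 Δ4=1110010 Δ5=1010010 | 5Δ

0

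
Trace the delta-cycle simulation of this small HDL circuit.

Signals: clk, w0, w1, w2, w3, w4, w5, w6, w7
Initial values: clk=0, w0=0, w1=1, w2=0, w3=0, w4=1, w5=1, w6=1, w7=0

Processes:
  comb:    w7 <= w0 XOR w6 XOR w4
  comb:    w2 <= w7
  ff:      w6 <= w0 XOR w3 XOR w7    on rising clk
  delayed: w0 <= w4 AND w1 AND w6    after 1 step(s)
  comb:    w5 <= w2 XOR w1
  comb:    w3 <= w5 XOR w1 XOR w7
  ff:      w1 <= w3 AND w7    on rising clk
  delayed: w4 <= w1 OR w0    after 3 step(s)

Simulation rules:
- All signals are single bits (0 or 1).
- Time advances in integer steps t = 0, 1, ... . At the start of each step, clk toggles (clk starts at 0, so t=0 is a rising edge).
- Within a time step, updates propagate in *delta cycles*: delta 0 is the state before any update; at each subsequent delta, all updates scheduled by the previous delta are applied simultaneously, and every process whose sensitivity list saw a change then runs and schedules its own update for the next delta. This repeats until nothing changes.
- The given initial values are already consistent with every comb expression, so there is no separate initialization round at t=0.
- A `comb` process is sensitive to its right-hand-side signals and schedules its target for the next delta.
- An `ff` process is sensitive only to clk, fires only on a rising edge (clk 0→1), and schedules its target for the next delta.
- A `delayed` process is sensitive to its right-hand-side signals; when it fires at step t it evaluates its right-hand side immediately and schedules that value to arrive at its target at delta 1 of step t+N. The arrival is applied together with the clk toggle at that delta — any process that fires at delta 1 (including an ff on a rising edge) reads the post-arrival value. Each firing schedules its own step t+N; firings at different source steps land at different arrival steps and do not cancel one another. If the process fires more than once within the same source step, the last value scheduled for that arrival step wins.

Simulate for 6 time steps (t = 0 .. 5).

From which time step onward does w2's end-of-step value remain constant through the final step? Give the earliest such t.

3

t0.Δ0 w4=1 w7=0 w5=1 w1=1 w6=1 w3=0 clk=0 w2=0 w0=0
t0.Δ1 w4=1 w7=0 w5=1 w1=1 w6=1 w3=0 clk=1 w2=0 w0=0
t0.Δ2 w4=1 w7=0 w5=1 w1=0 w6=0 w3=0 clk=1 w2=0 w0=0
t0.Δ3 w4=1 w7=1 w5=0 w1=0 w6=0 w3=1 clk=1 w2=0 w0=0
t0.Δ4 w4=1 w7=1 w5=0 w1=0 w6=0 w3=1 clk=1 w2=1 w0=0
t0.Δ5 w4=1 w7=1 w5=1 w1=0 w6=0 w3=1 clk=1 w2=1 w0=0
t0.Δ6 w4=1 w7=1 w5=1 w1=0 w6=0 w3=0 clk=1 w2=1 w0=0
t1.Δ0 w4=1 w7=1 w5=1 w1=0 w6=0 w3=0 clk=1 w2=1 w0=0
t1.Δ1 w4=1 w7=1 w5=1 w1=0 w6=0 w3=0 clk=0 w2=1 w0=0
t2.Δ0 w4=1 w7=1 w5=1 w1=0 w6=0 w3=0 clk=0 w2=1 w0=0
t2.Δ1 w4=1 w7=1 w5=1 w1=0 w6=0 w3=0 clk=1 w2=1 w0=0
t2.Δ2 w4=1 w7=1 w5=1 w1=0 w6=1 w3=0 clk=1 w2=1 w0=0
t2.Δ3 w4=1 w7=0 w5=1 w1=0 w6=1 w3=0 clk=1 w2=1 w0=0
t2.Δ4 w4=1 w7=0 w5=1 w1=0 w6=1 w3=1 clk=1 w2=0 w0=0
t2.Δ5 w4=1 w7=0 w5=0 w1=0 w6=1 w3=1 clk=1 w2=0 w0=0
t2.Δ6 w4=1 w7=0 w5=0 w1=0 w6=1 w3=0 clk=1 w2=0 w0=0
t3.Δ0 w4=1 w7=0 w5=0 w1=0 w6=1 w3=0 clk=1 w2=0 w0=0
t3.Δ1 w4=0 w7=0 w5=0 w1=0 w6=1 w3=0 clk=0 w2=0 w0=0
t3.Δ2 w4=0 w7=1 w5=0 w1=0 w6=1 w3=0 clk=0 w2=0 w0=0
t3.Δ3 w4=0 w7=1 w5=0 w1=0 w6=1 w3=1 clk=0 w2=1 w0=0
t3.Δ4 w4=0 w7=1 w5=1 w1=0 w6=1 w3=1 clk=0 w2=1 w0=0
t3.Δ5 w4=0 w7=1 w5=1 w1=0 w6=1 w3=0 clk=0 w2=1 w0=0
t4.Δ0 w4=0 w7=1 w5=1 w1=0 w6=1 w3=0 clk=0 w2=1 w0=0
t4.Δ1 w4=0 w7=1 w5=1 w1=0 w6=1 w3=0 clk=1 w2=1 w0=0
t5.Δ0 w4=0 w7=1 w5=1 w1=0 w6=1 w3=0 clk=1 w2=1 w0=0
t5.Δ1 w4=0 w7=1 w5=1 w1=0 w6=1 w3=0 clk=0 w2=1 w0=0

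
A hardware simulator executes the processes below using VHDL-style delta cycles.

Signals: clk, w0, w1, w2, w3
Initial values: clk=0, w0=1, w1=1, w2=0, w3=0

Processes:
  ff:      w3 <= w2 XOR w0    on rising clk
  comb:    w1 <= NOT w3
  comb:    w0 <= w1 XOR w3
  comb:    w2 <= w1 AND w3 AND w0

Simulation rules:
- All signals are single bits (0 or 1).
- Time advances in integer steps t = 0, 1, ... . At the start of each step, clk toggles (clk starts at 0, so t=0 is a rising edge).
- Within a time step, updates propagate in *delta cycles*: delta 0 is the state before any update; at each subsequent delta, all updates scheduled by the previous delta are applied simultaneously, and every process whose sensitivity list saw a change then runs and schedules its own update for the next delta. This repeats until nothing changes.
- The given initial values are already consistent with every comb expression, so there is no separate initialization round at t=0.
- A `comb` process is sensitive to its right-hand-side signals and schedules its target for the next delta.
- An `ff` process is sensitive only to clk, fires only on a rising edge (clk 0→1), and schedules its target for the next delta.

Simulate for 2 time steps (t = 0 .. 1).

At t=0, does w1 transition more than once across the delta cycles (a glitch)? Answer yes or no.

no

t=0 Δ0: w2=0 w3=0 w1=1 w0=1 clk=0
  Δ1: clk:0→1
  Δ2: w3:0→1
  Δ3: w2:0→1, w1:1→0, w0:1→0
  Δ4: w2:1→0, w0:0→1
  (4Δ to stable)
t=1 Δ0: w2=0 w3=1 w1=0 w0=1 clk=1
  Δ1: clk:1→0
  (1Δ to stable)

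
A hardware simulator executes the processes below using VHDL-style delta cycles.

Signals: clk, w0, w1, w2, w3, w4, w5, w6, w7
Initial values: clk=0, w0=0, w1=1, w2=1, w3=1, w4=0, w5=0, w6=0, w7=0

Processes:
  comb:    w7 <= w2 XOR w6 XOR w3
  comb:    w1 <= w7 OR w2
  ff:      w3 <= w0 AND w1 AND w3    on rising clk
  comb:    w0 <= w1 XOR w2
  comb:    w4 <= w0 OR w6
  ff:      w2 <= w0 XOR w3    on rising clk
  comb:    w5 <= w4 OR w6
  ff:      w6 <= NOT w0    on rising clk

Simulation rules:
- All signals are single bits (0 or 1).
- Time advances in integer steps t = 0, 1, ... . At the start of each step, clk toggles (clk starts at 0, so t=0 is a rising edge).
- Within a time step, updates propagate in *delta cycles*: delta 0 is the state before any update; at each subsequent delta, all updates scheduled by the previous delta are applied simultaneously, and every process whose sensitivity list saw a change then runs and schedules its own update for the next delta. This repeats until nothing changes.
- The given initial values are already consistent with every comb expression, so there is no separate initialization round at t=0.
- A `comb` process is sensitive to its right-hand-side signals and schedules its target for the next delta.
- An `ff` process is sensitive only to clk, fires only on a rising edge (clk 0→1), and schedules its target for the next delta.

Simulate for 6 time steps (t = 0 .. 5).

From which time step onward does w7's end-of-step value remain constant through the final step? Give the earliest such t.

2

t0.Δ0 w1=1 w7=0 w6=0 w3=1 clk=0 w2=1 w5=0 w4=0 w0=0
t0.Δ1 w1=1 w7=0 w6=0 w3=1 clk=1 w2=1 w5=0 w4=0 w0=0
t0.Δ2 w1=1 w7=0 w6=1 w3=0 clk=1 w2=1 w5=0 w4=0 w0=0
t0.Δ3 w1=1 w7=0 w6=1 w3=0 clk=1 w2=1 w5=1 w4=1 w0=0
t1.Δ0 w1=1 w7=0 w6=1 w3=0 clk=1 w2=1 w5=1 w4=1 w0=0
t1.Δ1 w1=1 w7=0 w6=1 w3=0 clk=0 w2=1 w5=1 w4=1 w0=0
t2.Δ0 w1=1 w7=0 w6=1 w3=0 clk=0 w2=1 w5=1 w4=1 w0=0
t2.Δ1 w1=1 w7=0 w6=1 w3=0 clk=1 w2=1 w5=1 w4=1 w0=0
t2.Δ2 w1=1 w7=0 w6=1 w3=0 clk=1 w2=0 w5=1 w4=1 w0=0
t2.Δ3 w1=0 w7=1 w6=1 w3=0 clk=1 w2=0 w5=1 w4=1 w0=1
t2.Δ4 w1=1 w7=1 w6=1 w3=0 clk=1 w2=0 w5=1 w4=1 w0=0
t2.Δ5 w1=1 w7=1 w6=1 w3=0 clk=1 w2=0 w5=1 w4=1 w0=1
t3.Δ0 w1=1 w7=1 w6=1 w3=0 clk=1 w2=0 w5=1 w4=1 w0=1
t3.Δ1 w1=1 w7=1 w6=1 w3=0 clk=0 w2=0 w5=1 w4=1 w0=1
t4.Δ0 w1=1 w7=1 w6=1 w3=0 clk=0 w2=0 w5=1 w4=1 w0=1
t4.Δ1 w1=1 w7=1 w6=1 w3=0 clk=1 w2=0 w5=1 w4=1 w0=1
t4.Δ2 w1=1 w7=1 w6=0 w3=0 clk=1 w2=1 w5=1 w4=1 w0=1
t4.Δ3 w1=1 w7=1 w6=0 w3=0 clk=1 w2=1 w5=1 w4=1 w0=0
t4.Δ4 w1=1 w7=1 w6=0 w3=0 clk=1 w2=1 w5=1 w4=0 w0=0
t4.Δ5 w1=1 w7=1 w6=0 w3=0 clk=1 w2=1 w5=0 w4=0 w0=0
t5.Δ0 w1=1 w7=1 w6=0 w3=0 clk=1 w2=1 w5=0 w4=0 w0=0
t5.Δ1 w1=1 w7=1 w6=0 w3=0 clk=0 w2=1 w5=0 w4=0 w0=0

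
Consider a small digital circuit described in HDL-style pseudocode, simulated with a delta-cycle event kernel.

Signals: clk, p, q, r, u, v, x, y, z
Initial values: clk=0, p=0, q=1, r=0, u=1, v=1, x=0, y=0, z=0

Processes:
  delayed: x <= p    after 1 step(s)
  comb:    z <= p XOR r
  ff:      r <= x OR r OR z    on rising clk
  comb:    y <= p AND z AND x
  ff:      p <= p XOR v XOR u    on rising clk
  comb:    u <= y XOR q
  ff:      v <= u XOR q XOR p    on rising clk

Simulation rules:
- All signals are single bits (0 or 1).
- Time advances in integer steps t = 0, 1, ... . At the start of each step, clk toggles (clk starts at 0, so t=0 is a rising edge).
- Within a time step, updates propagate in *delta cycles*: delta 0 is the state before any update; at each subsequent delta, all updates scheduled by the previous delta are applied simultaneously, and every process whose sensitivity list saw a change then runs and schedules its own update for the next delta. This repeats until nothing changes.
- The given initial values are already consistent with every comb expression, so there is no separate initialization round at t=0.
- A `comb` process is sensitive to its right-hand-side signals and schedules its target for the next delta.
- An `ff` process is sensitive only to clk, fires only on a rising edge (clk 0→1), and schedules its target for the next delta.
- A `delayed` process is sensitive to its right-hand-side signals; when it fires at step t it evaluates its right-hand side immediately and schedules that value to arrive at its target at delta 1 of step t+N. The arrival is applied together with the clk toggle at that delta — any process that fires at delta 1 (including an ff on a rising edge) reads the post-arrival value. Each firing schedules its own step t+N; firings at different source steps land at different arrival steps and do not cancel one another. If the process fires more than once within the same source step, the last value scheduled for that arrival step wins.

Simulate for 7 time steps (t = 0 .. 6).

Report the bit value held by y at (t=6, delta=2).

t0.Δ0 clk=0 v=1 r=0 q=1 u=1 p=0 z=0 y=0 x=0
t0.Δ1 clk=1 v=1 r=0 q=1 u=1 p=0 z=0 y=0 x=0
t0.Δ2 clk=1 v=0 r=0 q=1 u=1 p=0 z=0 y=0 x=0
t1.Δ0 clk=1 v=0 r=0 q=1 u=1 p=0 z=0 y=0 x=0
t1.Δ1 clk=0 v=0 r=0 q=1 u=1 p=0 z=0 y=0 x=0
t2.Δ0 clk=0 v=0 r=0 q=1 u=1 p=0 z=0 y=0 x=0
t2.Δ1 clk=1 v=0 r=0 q=1 u=1 p=0 z=0 y=0 x=0
t2.Δ2 clk=1 v=0 r=0 q=1 u=1 p=1 z=0 y=0 x=0
t2.Δ3 clk=1 v=0 r=0 q=1 u=1 p=1 z=1 y=0 x=0
t3.Δ0 clk=1 v=0 r=0 q=1 u=1 p=1 z=1 y=0 x=0
t3.Δ1 clk=0 v=0 r=0 q=1 u=1 p=1 z=1 y=0 x=1
t3.Δ2 clk=0 v=0 r=0 q=1 u=1 p=1 z=1 y=1 x=1
t3.Δ3 clk=0 v=0 r=0 q=1 u=0 p=1 z=1 y=1 x=1
t4.Δ0 clk=0 v=0 r=0 q=1 u=0 p=1 z=1 y=1 x=1
t4.Δ1 clk=1 v=0 r=0 q=1 u=0 p=1 z=1 y=1 x=1
t4.Δ2 clk=1 v=0 r=1 q=1 u=0 p=1 z=1 y=1 x=1
t4.Δ3 clk=1 v=0 r=1 q=1 u=0 p=1 z=0 y=1 x=1
t4.Δ4 clk=1 v=0 r=1 q=1 u=0 p=1 z=0 y=0 x=1
t4.Δ5 clk=1 v=0 r=1 q=1 u=1 p=1 z=0 y=0 x=1
t5.Δ0 clk=1 v=0 r=1 q=1 u=1 p=1 z=0 y=0 x=1
t5.Δ1 clk=0 v=0 r=1 q=1 u=1 p=1 z=0 y=0 x=1
t6.Δ0 clk=0 v=0 r=1 q=1 u=1 p=1 z=0 y=0 x=1
t6.Δ1 clk=1 v=0 r=1 q=1 u=1 p=1 z=0 y=0 x=1
t6.Δ2 clk=1 v=1 r=1 q=1 u=1 p=0 z=0 y=0 x=1
t6.Δ3 clk=1 v=1 r=1 q=1 u=1 p=0 z=1 y=0 x=1

0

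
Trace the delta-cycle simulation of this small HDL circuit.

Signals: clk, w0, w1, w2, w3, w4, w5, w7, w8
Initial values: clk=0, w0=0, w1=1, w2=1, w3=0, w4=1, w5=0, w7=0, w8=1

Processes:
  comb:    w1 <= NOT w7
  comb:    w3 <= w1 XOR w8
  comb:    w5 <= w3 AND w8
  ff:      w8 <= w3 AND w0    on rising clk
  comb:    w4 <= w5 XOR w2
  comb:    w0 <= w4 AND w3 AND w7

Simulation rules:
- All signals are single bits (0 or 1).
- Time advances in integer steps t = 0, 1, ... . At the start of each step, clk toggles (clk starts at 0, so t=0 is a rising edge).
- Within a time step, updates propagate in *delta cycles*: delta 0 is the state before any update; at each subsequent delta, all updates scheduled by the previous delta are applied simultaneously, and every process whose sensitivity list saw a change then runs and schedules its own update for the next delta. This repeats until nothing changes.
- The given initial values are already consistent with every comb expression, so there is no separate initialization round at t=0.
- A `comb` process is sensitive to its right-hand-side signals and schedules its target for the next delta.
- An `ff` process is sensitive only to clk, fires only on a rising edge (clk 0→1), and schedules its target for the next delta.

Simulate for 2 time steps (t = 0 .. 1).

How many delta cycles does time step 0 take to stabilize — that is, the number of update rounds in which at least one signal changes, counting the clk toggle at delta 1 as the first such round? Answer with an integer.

3

t0.Δ0 w7=0 w2=1 w8=1 w0=0 w4=1 w3=0 clk=0 w1=1 w5=0
t0.Δ1 w7=0 w2=1 w8=1 w0=0 w4=1 w3=0 clk=1 w1=1 w5=0
t0.Δ2 w7=0 w2=1 w8=0 w0=0 w4=1 w3=0 clk=1 w1=1 w5=0
t0.Δ3 w7=0 w2=1 w8=0 w0=0 w4=1 w3=1 clk=1 w1=1 w5=0
t1.Δ0 w7=0 w2=1 w8=0 w0=0 w4=1 w3=1 clk=1 w1=1 w5=0
t1.Δ1 w7=0 w2=1 w8=0 w0=0 w4=1 w3=1 clk=0 w1=1 w5=0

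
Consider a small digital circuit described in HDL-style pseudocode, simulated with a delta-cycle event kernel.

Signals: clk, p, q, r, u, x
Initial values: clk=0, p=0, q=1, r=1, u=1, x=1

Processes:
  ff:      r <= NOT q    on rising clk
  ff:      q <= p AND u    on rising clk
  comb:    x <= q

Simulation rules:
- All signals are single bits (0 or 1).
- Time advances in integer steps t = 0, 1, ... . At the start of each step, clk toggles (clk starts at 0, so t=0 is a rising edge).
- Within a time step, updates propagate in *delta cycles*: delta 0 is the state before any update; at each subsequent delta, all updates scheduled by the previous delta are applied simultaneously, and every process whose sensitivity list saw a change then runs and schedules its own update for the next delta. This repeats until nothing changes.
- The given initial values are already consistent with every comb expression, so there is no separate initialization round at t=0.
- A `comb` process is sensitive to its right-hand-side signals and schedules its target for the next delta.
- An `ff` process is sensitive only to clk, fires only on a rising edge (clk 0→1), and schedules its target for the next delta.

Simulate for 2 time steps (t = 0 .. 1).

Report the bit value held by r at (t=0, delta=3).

t=0 Δ0: clk=0 u=1 x=1 r=1 p=0 q=1
  Δ1: clk:0→1
  Δ2: r:1→0, q:1→0
  Δ3: x:1→0
  (3Δ to stable)
t=1 Δ0: clk=1 u=1 x=0 r=0 p=0 q=0
  Δ1: clk:1→0
  (1Δ to stable)

0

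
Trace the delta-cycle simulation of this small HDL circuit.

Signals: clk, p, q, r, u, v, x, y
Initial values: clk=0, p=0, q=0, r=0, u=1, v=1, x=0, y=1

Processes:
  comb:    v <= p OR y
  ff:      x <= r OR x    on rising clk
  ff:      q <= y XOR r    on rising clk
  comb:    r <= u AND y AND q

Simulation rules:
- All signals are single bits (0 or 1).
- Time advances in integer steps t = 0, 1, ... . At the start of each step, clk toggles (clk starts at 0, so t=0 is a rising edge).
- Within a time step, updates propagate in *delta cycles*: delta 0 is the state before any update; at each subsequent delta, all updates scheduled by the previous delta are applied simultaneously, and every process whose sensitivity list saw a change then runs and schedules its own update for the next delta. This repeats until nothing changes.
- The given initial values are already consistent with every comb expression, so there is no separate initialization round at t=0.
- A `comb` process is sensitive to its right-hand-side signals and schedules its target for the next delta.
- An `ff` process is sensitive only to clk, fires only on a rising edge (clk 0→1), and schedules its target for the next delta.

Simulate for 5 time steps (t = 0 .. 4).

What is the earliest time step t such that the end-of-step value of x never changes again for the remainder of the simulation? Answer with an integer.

[bits: v,u,y,r,q,clk,p,x]
t=0: Δ0=11100000 Δ1=11100100 Δ2=11101100 Δ3=11111100 | 3Δ
t=1: Δ0=11111100 Δ1=11111000 | 1Δ
t=2: Δ0=11111000 Δ1=11111100 Δ2=11110101 Δ3=11100101 | 3Δ
t=3: Δ0=11100101 Δ1=11100001 | 1Δ
t=4: Δ0=11100001 Δ1=11100101 Δ2=11101101 Δ3=11111101 | 3Δ

2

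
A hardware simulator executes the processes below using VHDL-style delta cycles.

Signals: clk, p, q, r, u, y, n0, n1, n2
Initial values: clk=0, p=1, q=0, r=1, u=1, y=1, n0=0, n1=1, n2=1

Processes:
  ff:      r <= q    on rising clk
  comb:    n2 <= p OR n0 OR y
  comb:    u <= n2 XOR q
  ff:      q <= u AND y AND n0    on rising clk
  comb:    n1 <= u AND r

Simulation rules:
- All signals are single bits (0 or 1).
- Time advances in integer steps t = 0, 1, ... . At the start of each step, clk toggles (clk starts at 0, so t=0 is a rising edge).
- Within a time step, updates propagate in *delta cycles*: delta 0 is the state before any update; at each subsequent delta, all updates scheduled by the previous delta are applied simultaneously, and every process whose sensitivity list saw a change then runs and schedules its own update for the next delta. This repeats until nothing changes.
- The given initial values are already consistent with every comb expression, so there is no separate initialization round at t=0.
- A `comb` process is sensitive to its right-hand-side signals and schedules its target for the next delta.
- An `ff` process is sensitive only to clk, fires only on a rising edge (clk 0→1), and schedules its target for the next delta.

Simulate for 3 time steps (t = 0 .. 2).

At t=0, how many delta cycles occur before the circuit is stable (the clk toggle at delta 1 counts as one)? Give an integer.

[bits: p,n0,q,n1,n2,u,clk,y,r]
t=0: Δ0=100111011 Δ1=100111111 Δ2=100111110 Δ3=100011110 | 3Δ
t=1: Δ0=100011110 Δ1=100011010 | 1Δ
t=2: Δ0=100011010 Δ1=100011110 | 1Δ

3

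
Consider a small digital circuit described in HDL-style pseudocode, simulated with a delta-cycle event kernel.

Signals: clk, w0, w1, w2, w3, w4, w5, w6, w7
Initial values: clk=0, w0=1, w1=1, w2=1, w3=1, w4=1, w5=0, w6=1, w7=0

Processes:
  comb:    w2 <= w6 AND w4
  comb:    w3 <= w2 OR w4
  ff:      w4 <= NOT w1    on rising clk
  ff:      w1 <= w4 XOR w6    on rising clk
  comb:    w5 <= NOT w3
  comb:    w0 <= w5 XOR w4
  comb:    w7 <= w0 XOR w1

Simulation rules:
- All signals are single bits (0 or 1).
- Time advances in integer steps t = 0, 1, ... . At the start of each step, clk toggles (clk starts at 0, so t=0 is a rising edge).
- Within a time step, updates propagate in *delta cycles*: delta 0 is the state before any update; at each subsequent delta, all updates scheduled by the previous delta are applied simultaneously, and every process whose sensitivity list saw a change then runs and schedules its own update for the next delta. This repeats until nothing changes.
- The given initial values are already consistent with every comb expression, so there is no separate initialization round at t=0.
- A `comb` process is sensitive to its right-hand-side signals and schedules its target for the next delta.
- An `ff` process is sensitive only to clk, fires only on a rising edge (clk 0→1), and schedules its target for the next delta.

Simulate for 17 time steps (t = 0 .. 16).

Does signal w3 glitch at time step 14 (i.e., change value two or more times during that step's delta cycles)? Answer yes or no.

no

[bits: w6,w0,w2,w3,w4,clk,w5,w1,w7]
t=0: Δ0=111110010 Δ1=111111010 Δ2=111101000 Δ3=100101001 Δ4=100001000 Δ5=100001100 Δ6=110001100 Δ7=110001101 | 7Δ
t=1: Δ0=110001101 Δ1=110000101 | 1Δ
t=2: Δ0=110000101 Δ1=110001101 Δ2=110011111 Δ3=101111110 Δ4=101111011 Δ5=111111011 Δ6=111111010 | 6Δ
t=3: Δ0=111111010 Δ1=111110010 | 1Δ
t=4: Δ0=111110010 Δ1=111111010 Δ2=111101000 Δ3=100101001 Δ4=100001000 Δ5=100001100 Δ6=110001100 Δ7=110001101 | 7Δ
t=5: Δ0=110001101 Δ1=110000101 | 1Δ
t=6: Δ0=110000101 Δ1=110001101 Δ2=110011111 Δ3=101111110 Δ4=101111011 Δ5=111111011 Δ6=111111010 | 6Δ
t=7: Δ0=111111010 Δ1=111110010 | 1Δ
t=8: Δ0=111110010 Δ1=111111010 Δ2=111101000 Δ3=100101001 Δ4=100001000 Δ5=100001100 Δ6=110001100 Δ7=110001101 | 7Δ
t=9: Δ0=110001101 Δ1=110000101 | 1Δ
t=10: Δ0=110000101 Δ1=110001101 Δ2=110011111 Δ3=101111110 Δ4=101111011 Δ5=111111011 Δ6=111111010 | 6Δ
t=11: Δ0=111111010 Δ1=111110010 | 1Δ
t=12: Δ0=111110010 Δ1=111111010 Δ2=111101000 Δ3=100101001 Δ4=100001000 Δ5=100001100 Δ6=110001100 Δ7=110001101 | 7Δ
t=13: Δ0=110001101 Δ1=110000101 | 1Δ
t=14: Δ0=110000101 Δ1=110001101 Δ2=110011111 Δ3=101111110 Δ4=101111011 Δ5=111111011 Δ6=111111010 | 6Δ
t=15: Δ0=111111010 Δ1=111110010 | 1Δ
t=16: Δ0=111110010 Δ1=111111010 Δ2=111101000 Δ3=100101001 Δ4=100001000 Δ5=100001100 Δ6=110001100 Δ7=110001101 | 7Δ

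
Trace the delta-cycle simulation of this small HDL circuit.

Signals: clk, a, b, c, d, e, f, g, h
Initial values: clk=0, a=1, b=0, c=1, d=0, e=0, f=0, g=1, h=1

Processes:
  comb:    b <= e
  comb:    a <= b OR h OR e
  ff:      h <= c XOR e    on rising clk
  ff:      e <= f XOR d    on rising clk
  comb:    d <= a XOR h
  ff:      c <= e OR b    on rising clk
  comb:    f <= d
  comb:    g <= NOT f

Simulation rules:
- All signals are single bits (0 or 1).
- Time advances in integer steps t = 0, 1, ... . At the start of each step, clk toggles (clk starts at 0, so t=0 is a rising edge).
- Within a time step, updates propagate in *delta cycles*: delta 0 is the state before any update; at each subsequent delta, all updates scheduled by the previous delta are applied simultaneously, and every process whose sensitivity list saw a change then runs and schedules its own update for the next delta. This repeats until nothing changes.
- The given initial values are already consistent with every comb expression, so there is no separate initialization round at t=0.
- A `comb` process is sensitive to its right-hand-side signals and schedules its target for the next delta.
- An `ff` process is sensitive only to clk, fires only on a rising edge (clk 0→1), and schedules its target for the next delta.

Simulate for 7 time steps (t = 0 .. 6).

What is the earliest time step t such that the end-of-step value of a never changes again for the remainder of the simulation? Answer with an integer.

t0.Δ0 f=0 b=0 e=0 d=0 clk=0 a=1 c=1 h=1 g=1
t0.Δ1 f=0 b=0 e=0 d=0 clk=1 a=1 c=1 h=1 g=1
t0.Δ2 f=0 b=0 e=0 d=0 clk=1 a=1 c=0 h=1 g=1
t1.Δ0 f=0 b=0 e=0 d=0 clk=1 a=1 c=0 h=1 g=1
t1.Δ1 f=0 b=0 e=0 d=0 clk=0 a=1 c=0 h=1 g=1
t2.Δ0 f=0 b=0 e=0 d=0 clk=0 a=1 c=0 h=1 g=1
t2.Δ1 f=0 b=0 e=0 d=0 clk=1 a=1 c=0 h=1 g=1
t2.Δ2 f=0 b=0 e=0 d=0 clk=1 a=1 c=0 h=0 g=1
t2.Δ3 f=0 b=0 e=0 d=1 clk=1 a=0 c=0 h=0 g=1
t2.Δ4 f=1 b=0 e=0 d=0 clk=1 a=0 c=0 h=0 g=1
t2.Δ5 f=0 b=0 e=0 d=0 clk=1 a=0 c=0 h=0 g=0
t2.Δ6 f=0 b=0 e=0 d=0 clk=1 a=0 c=0 h=0 g=1
t3.Δ0 f=0 b=0 e=0 d=0 clk=1 a=0 c=0 h=0 g=1
t3.Δ1 f=0 b=0 e=0 d=0 clk=0 a=0 c=0 h=0 g=1
t4.Δ0 f=0 b=0 e=0 d=0 clk=0 a=0 c=0 h=0 g=1
t4.Δ1 f=0 b=0 e=0 d=0 clk=1 a=0 c=0 h=0 g=1
t5.Δ0 f=0 b=0 e=0 d=0 clk=1 a=0 c=0 h=0 g=1
t5.Δ1 f=0 b=0 e=0 d=0 clk=0 a=0 c=0 h=0 g=1
t6.Δ0 f=0 b=0 e=0 d=0 clk=0 a=0 c=0 h=0 g=1
t6.Δ1 f=0 b=0 e=0 d=0 clk=1 a=0 c=0 h=0 g=1

2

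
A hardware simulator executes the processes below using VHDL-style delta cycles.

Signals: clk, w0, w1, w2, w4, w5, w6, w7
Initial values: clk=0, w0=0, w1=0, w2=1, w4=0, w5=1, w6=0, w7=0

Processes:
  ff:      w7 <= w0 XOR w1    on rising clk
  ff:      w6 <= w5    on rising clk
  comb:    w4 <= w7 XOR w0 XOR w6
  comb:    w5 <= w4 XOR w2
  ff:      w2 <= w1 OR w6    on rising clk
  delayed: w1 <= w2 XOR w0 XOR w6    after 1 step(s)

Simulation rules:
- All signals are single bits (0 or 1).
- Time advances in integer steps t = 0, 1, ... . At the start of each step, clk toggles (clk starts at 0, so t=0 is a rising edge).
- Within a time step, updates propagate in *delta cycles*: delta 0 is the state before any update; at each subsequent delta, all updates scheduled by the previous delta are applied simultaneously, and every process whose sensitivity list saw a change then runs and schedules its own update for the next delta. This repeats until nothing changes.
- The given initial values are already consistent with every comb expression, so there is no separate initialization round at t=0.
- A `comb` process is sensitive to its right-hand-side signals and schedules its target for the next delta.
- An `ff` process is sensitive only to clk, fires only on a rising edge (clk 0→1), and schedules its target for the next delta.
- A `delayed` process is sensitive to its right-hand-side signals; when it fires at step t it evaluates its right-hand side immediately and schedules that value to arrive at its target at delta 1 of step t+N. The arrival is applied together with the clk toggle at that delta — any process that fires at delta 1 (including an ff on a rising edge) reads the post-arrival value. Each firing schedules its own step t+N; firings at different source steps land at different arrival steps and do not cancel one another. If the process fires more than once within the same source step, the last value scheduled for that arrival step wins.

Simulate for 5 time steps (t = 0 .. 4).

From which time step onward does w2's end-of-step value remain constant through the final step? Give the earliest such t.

t=0 Δ0: w7=0 w6=0 w1=0 w5=1 clk=0 w4=0 w0=0 w2=1
  Δ1: clk:0→1
  Δ2: w6:0→1, w2:1→0
  Δ3: w5:1→0, w4:0→1
  Δ4: w5:0→1
  (4Δ to stable)
t=1 Δ0: w7=0 w6=1 w1=0 w5=1 clk=1 w4=1 w0=0 w2=0
  Δ1: w1:0→1, clk:1→0
  (1Δ to stable)
t=2 Δ0: w7=0 w6=1 w1=1 w5=1 clk=0 w4=1 w0=0 w2=0
  Δ1: clk:0→1
  Δ2: w7:0→1, w2:0→1
  Δ3: w5:1→0, w4:1→0
  Δ4: w5:0→1
  (4Δ to stable)
t=3 Δ0: w7=1 w6=1 w1=1 w5=1 clk=1 w4=0 w0=0 w2=1
  Δ1: w1:1→0, clk:1→0
  (1Δ to stable)
t=4 Δ0: w7=1 w6=1 w1=0 w5=1 clk=0 w4=0 w0=0 w2=1
  Δ1: clk:0→1
  Δ2: w7:1→0
  Δ3: w4:0→1
  Δ4: w5:1→0
  (4Δ to stable)

2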